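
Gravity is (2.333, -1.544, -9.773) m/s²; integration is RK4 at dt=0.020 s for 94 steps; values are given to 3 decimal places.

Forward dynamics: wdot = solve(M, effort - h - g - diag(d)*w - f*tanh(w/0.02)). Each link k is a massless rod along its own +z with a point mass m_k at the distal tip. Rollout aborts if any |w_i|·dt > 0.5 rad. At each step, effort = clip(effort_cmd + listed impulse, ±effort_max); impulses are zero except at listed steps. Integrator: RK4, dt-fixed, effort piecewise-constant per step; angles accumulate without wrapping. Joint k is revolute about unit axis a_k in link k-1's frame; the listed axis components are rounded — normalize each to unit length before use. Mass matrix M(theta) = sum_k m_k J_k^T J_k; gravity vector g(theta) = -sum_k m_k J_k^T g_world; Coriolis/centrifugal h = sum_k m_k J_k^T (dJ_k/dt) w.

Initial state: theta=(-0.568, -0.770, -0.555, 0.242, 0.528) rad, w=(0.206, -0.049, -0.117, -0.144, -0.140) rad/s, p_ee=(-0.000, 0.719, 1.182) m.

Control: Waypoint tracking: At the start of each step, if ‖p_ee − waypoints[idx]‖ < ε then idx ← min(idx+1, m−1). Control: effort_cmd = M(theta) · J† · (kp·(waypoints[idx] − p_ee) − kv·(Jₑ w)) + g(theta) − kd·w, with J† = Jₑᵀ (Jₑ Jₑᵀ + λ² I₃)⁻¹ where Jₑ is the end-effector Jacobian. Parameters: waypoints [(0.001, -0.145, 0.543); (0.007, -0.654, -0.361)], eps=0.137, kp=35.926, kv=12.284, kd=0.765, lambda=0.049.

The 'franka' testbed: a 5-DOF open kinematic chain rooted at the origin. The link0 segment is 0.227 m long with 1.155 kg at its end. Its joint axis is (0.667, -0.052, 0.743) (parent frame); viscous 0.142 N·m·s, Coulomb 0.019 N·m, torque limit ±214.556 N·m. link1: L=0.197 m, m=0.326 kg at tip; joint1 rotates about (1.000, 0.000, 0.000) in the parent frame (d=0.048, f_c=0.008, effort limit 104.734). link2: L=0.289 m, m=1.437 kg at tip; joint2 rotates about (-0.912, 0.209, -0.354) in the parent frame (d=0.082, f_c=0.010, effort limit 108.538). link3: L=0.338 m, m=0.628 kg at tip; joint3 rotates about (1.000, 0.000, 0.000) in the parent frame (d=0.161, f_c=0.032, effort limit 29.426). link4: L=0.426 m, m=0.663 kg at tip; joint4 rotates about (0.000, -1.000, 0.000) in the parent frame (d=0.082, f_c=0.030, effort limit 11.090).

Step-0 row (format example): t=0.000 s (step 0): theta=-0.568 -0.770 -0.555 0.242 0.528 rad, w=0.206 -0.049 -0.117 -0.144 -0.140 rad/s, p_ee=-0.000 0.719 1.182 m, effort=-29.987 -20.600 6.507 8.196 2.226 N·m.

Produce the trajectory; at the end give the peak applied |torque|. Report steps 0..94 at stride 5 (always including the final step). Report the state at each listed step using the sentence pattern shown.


t=0.100 s (step 5): theta=-0.781 -0.902 -0.712 0.618 0.695 rad, w=-3.005 -1.659 -2.134 4.877 1.402 rad/s, p_ee=0.013 0.624 1.108 m, effort=16.517 16.814 -9.886 2.945 -0.765 N·m.
t=0.200 s (step 10): theta=-1.055 -1.055 -0.921 1.046 0.746 rad, w=-2.365 -1.459 -2.029 3.632 -0.137 rad/s, p_ee=0.040 0.489 0.986 m, effort=17.118 16.399 -7.775 -0.180 -0.947 N·m.
t=0.300 s (step 15): theta=-1.251 -1.196 -1.108 1.354 0.700 rad, w=-1.591 -1.345 -1.693 2.592 -0.717 rad/s, p_ee=0.042 0.357 0.879 m, effort=13.361 12.203 -4.299 -3.033 -0.718 N·m.
t=0.400 s (step 20): theta=-1.381 -1.323 -1.260 1.572 0.617 rad, w=-1.037 -1.186 -1.328 1.819 -0.906 rad/s, p_ee=0.030 0.242 0.793 m, effort=10.720 9.370 -2.457 -4.503 -0.298 N·m.
t=0.500 s (step 25): theta=-1.465 -1.433 -1.376 1.724 0.526 rad, w=-0.674 -0.996 -1.004 1.263 -0.906 rad/s, p_ee=0.015 0.152 0.725 m, effort=9.010 7.593 -1.682 -5.089 0.033 N·m.
t=0.600 s (step 30): theta=-1.520 -1.524 -1.463 1.830 0.439 rad, w=-0.433 -0.809 -0.735 0.878 -0.819 rad/s, p_ee=0.002 0.082 0.675 m, effort=7.911 6.485 -1.435 -5.250 0.257 N·m.
t=0.700 s (step 35): theta=-1.554 -1.596 -1.526 1.904 0.363 rad, w=-0.263 -0.639 -0.521 0.613 -0.701 rad/s, p_ee=-0.007 0.031 0.638 m, effort=7.196 5.788 -1.415 -5.234 0.414 N·m.
t=0.800 s (step 40): theta=-1.574 -1.652 -1.569 1.955 0.300 rad, w=-0.137 -0.486 -0.358 0.426 -0.575 rad/s, p_ee=-0.013 -0.008 0.611 m, effort=6.703 5.329 -1.465 -5.156 0.532 N·m.
t=0.900 s (step 45): theta=-1.586 -1.731 -1.581 2.053 0.199 rad, w=-0.212 -2.027 0.511 3.030 -2.620 rad/s, p_ee=-0.017 -0.050 0.570 m, effort=2.692 2.051 -4.472 4.163 -0.389 N·m.
t=1.000 s (step 50): theta=-1.613 -1.953 -1.487 2.429 -0.139 rad, w=-0.183 -1.811 1.193 3.799 -3.468 rad/s, p_ee=-0.040 -0.143 0.414 m, effort=9.400 7.044 -4.263 -5.452 1.099 N·m.
t=1.100 s (step 55): theta=-1.602 -2.072 -1.419 2.741 -0.416 rad, w=0.413 -0.729 -0.125 2.337 -2.054 rad/s, p_ee=-0.066 -0.233 0.248 m, effort=8.161 5.701 -3.053 -7.249 1.011 N·m.
t=1.200 s (step 60): theta=-1.547 -2.140 -1.514 2.906 -0.583 rad, w=0.511 -0.794 -1.600 1.130 -1.519 rad/s, p_ee=-0.066 -0.304 0.094 m, effort=1.182 -1.153 0.782 -7.606 1.632 N·m.
t=1.300 s (step 65): theta=-1.540 -2.247 -1.699 3.003 -0.755 rad, w=-0.553 -1.286 -1.949 0.944 -1.953 rad/s, p_ee=-0.049 -0.344 -0.030 m, effort=-2.177 -3.671 1.490 -7.288 1.895 N·m.
t=1.400 s (step 70): theta=-1.690 -2.366 -1.880 3.122 -0.964 rad, w=-2.520 -0.876 -1.520 1.563 -2.052 rad/s, p_ee=-0.047 -0.370 -0.109 m, effort=-2.047 -2.364 -0.265 -5.895 0.940 N·m.
t=1.500 s (step 75): theta=-2.010 -2.389 -1.974 3.327 -1.112 rad, w=-3.377 0.359 -0.348 2.385 -0.715 rad/s, p_ee=-0.062 -0.404 -0.156 m, effort=2.208 0.379 -2.384 -5.403 -0.783 N·m.
t=1.600 s (step 80): theta=-2.282 -2.342 -1.989 3.549 -1.131 rad, w=-2.003 0.425 -0.110 1.931 0.123 rad/s, p_ee=-0.068 -0.452 -0.195 m, effort=0.909 -0.515 -2.178 -5.643 -1.326 N·m.
t=1.700 s (step 85): theta=-2.432 -2.310 -2.004 3.711 -1.108 rad, w=-1.099 0.238 -0.183 1.337 0.306 rad/s, p_ee=-0.057 -0.498 -0.228 m, effort=-1.636 -1.598 -1.512 -5.293 -1.555 N·m.
t=1.800 s (step 90): theta=-2.518 -2.292 -2.021 3.825 -1.074 rad, w=-0.683 0.134 -0.147 0.968 0.351 rad/s, p_ee=-0.040 -0.534 -0.253 m, effort=-3.025 -1.975 -1.318 -4.870 -1.800 N·m.
t=1.880 s (step 94): theta=-2.565 -2.283 -2.031 3.894 -1.046 rad, w=-0.497 0.077 -0.094 0.773 0.343 rad/s, p_ee=-0.027 -0.557 -0.269 m.
max |effort| (N·m): 29.987


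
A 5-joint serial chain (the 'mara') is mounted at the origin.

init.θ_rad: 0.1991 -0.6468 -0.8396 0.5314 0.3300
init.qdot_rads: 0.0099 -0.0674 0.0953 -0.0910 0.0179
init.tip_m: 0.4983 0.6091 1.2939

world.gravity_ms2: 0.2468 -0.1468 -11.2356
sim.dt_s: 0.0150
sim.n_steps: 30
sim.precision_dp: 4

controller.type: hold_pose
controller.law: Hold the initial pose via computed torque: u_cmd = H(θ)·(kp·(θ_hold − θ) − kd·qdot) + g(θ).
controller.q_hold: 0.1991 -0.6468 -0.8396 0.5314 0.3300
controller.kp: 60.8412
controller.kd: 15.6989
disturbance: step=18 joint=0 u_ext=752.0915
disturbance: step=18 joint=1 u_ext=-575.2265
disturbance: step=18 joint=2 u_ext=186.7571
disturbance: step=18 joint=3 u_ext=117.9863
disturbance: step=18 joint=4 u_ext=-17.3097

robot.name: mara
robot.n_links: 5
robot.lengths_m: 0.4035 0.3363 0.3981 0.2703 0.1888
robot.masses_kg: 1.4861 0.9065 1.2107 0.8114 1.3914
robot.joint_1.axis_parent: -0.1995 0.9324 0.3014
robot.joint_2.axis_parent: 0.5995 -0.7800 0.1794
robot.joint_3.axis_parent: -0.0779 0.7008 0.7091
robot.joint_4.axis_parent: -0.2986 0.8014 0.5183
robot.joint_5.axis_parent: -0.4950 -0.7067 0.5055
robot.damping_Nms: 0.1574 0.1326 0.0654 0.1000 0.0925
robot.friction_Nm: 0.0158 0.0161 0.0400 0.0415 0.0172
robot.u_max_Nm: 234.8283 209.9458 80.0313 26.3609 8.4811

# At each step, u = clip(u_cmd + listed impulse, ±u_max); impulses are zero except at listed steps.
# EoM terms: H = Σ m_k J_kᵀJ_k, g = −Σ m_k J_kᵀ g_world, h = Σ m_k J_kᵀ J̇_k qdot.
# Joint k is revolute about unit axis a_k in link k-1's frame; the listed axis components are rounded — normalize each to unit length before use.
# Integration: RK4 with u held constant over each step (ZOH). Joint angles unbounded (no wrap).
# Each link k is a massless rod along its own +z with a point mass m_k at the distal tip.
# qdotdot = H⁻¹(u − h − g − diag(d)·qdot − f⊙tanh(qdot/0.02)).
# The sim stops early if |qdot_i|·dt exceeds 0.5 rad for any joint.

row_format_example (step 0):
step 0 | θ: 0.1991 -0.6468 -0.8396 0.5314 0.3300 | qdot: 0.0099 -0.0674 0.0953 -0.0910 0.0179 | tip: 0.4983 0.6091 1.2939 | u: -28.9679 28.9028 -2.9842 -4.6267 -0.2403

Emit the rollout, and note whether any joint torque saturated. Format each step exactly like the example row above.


step 1 | θ: 0.1993 -0.6476 -0.8385 0.5304 0.3302 | qdot: 0.0132 -0.0439 0.0550 -0.0396 0.0146 | tip: 0.4993 0.6095 1.2933 | u: -28.0288 28.1408 -2.7338 -4.4794 -0.2584
step 2 | θ: 0.1995 -0.6482 -0.8379 0.5301 0.3304 | qdot: 0.0143 -0.0271 0.0269 -0.0073 0.0085 | tip: 0.5001 0.6099 1.2928 | u: -27.2431 27.5024 -2.5228 -4.3537 -0.2739
step 3 | θ: 0.1997 -0.6485 -0.8376 0.5301 0.3305 | qdot: 0.0124 -0.0176 0.0129 0.0018 0.0001 | tip: 0.5006 0.6101 1.2924 | u: -26.5870 26.9691 -2.3475 -4.2422 -0.2882
step 4 | θ: 0.1999 -0.6487 -0.8375 0.5301 0.3305 | qdot: 0.0096 -0.0113 0.0063 0.0034 -0.0023 | tip: 0.5011 0.6103 1.2922 | u: -26.0404 26.5251 -2.2033 -4.1470 -0.3017
step 5 | θ: 0.2000 -0.6488 -0.8374 0.5302 0.3305 | qdot: 0.0068 -0.0069 0.0029 0.0029 -0.0024 | tip: 0.5013 0.6104 1.2920 | u: -25.5859 26.1562 -2.0846 -4.0676 -0.3133
step 6 | θ: 0.2001 -0.6489 -0.8374 0.5302 0.3304 | qdot: 0.0043 -0.0036 0.0008 0.0020 -0.0018 | tip: 0.5015 0.6104 1.2919 | u: -25.2089 25.8505 -1.9868 -4.0019 -0.3229
step 7 | θ: 0.2001 -0.6489 -0.8374 0.5302 0.3304 | qdot: 0.0022 -0.0011 -0.0006 0.0013 -0.0013 | tip: 0.5016 0.6105 1.2918 | u: -24.8967 25.5977 -1.9062 -3.9478 -0.3309
step 8 | θ: 0.2001 -0.6490 -0.8374 0.5303 0.3304 | qdot: 0.0005 0.0008 -0.0015 0.0007 -0.0008 | tip: 0.5016 0.6105 1.2918 | u: -24.6390 25.3890 -1.8397 -3.9033 -0.3374
step 9 | θ: 0.2001 -0.6489 -0.8374 0.5303 0.3304 | qdot: -0.0009 0.0022 -0.0022 0.0003 -0.0005 | tip: 0.5016 0.6105 1.2918 | u: -24.4267 25.2173 -1.7850 -3.8668 -0.3428
step 10 | θ: 0.2001 -0.6489 -0.8374 0.5303 0.3304 | qdot: -0.0020 0.0032 -0.0027 0.0000 -0.0003 | tip: 0.5015 0.6105 1.2918 | u: -24.2524 25.0764 -1.7400 -3.8369 -0.3472
step 11 | θ: 0.2001 -0.6488 -0.8375 0.5303 0.3304 | qdot: -0.0028 0.0040 -0.0030 -0.0002 -0.0001 | tip: 0.5014 0.6104 1.2919 | u: -24.1097 24.9611 -1.7030 -3.8124 -0.3508
step 12 | θ: 0.2000 -0.6488 -0.8375 0.5303 0.3304 | qdot: -0.0034 0.0045 -0.0032 -0.0003 0.0000 | tip: 0.5013 0.6104 1.2920 | u: -23.9933 24.8672 -1.6728 -3.7925 -0.3538
step 13 | θ: 0.2000 -0.6487 -0.8376 0.5303 0.3304 | qdot: -0.0038 0.0048 -0.0033 -0.0004 0.0001 | tip: 0.5012 0.6103 1.2921 | u: -23.8989 24.7910 -1.6481 -3.7764 -0.3562
step 14 | θ: 0.1999 -0.6486 -0.8376 0.5303 0.3304 | qdot: -0.0041 0.0050 -0.0033 -0.0004 0.0001 | tip: 0.5010 0.6103 1.2922 | u: -23.8227 24.7294 -1.6280 -3.7634 -0.3581
step 15 | θ: 0.1999 -0.6486 -0.8377 0.5303 0.3304 | qdot: -0.0042 0.0051 -0.0033 -0.0004 0.0001 | tip: 0.5009 0.6102 1.2923 | u: -23.7615 24.6801 -1.6117 -3.7529 -0.3597
step 16 | θ: 0.1998 -0.6485 -0.8377 0.5302 0.3304 | qdot: -0.0043 0.0051 -0.0033 -0.0004 0.0001 | tip: 0.5007 0.6101 1.2924 | u: -23.7127 24.6408 -1.5986 -3.7445 -0.3611
step 17 | θ: 0.1997 -0.6484 -0.8378 0.5302 0.3304 | qdot: -0.0043 0.0050 -0.0032 -0.0004 0.0001 | tip: 0.5006 0.6101 1.2925 | u: -23.6742 24.6098 -1.5880 -3.7379 -0.3621
step 18 | θ: 0.1997 -0.6483 -0.8378 0.5302 0.3304 | qdot: -0.0042 0.0049 -0.0032 -0.0004 0.0001 | tip: 0.5005 0.6100 1.2925 | u: 234.8283 -209.9458 80.0313 26.3609 -8.4811
step 19 | θ: 0.1795 -0.6854 -0.7847 0.4207 0.2585 | qdot: -2.6073 -4.8626 6.9576 -14.4914 -9.5232 | tip: 0.5068 0.6127 1.2932 | u: -86.5978 82.2408 -21.9747 -11.1254 1.2748
step 20 | θ: 0.1474 -0.7459 -0.6960 0.2385 0.1468 | qdot: -1.7103 -3.2524 4.9496 -9.9089 -5.4077 | tip: 0.5159 0.6146 1.2916 | u: -75.3900 73.2667 -19.5222 -9.7270 0.4075
step 21 | θ: 0.1268 -0.7857 -0.6339 0.1160 0.0852 | qdot: -1.0880 -2.1099 3.4188 -6.5758 -2.8942 | tip: 0.5213 0.6146 1.2879 | u: -66.0248 65.4793 -17.0779 -8.3391 -0.0406
step 22 | θ: 0.1137 -0.8112 -0.5915 0.0357 0.0534 | qdot: -0.6755 -1.3320 2.2915 -4.2293 -1.4199 | tip: 0.5247 0.6144 1.2841 | u: -58.2112 58.7242 -14.7911 -7.1463 -0.2910
step 23 | θ: 0.1058 -0.8270 -0.5636 -0.0147 0.0389 | qdot: -0.3953 -0.7921 1.4514 -2.5530 -0.5501 | tip: 0.5269 0.6143 1.2810 | u: -51.6933 52.9017 -12.7300 -6.1682 -0.4395
step 24 | θ: 0.1014 -0.8359 -0.5468 -0.0435 0.0347 | qdot: -0.1977 -0.4064 0.8157 -1.3324 -0.0302 | tip: 0.5283 0.6144 1.2788 | u: -46.2596 47.9168 -10.9137 -5.3783 -0.5304
step 25 | θ: 0.0996 -0.8398 -0.5383 -0.0567 0.0365 | qdot: -0.0541 -0.1271 0.3269 -0.4390 0.2501 | tip: 0.5292 0.6147 1.2775 | u: -41.7339 43.6751 -9.3364 -4.7424 -0.5801
step 26 | θ: 0.0996 -0.8402 -0.5362 -0.0582 0.0415 | qdot: 0.0510 0.0775 -0.0412 0.2108 0.4080 | tip: 0.5295 0.6151 1.2770 | u: -37.9660 40.0880 -7.9835 -4.2276 -0.6087
step 27 | θ: 0.1009 -0.8379 -0.5387 -0.0518 0.0482 | qdot: 0.1240 0.2217 -0.2964 0.6431 0.4901 | tip: 0.5294 0.6156 1.2771 | u: -34.8379 37.0802 -6.8478 -3.7960 -0.6256
step 28 | θ: 0.1031 -0.8338 -0.5446 -0.0399 0.0559 | qdot: 0.1781 0.3280 -0.4861 0.9544 0.5327 | tip: 0.5290 0.6160 1.2777 | u: -32.2534 34.5690 -5.8880 -3.4491 -0.6352
step 29 | θ: 0.1061 -0.8283 -0.5529 -0.0239 0.0640 | qdot: 0.2173 0.4044 -0.6235 1.1717 0.5500 | tip: 0.5283 0.6163 1.2786 | u: -30.1268 32.4842 -5.0817 -3.1727 -0.6399
step 30 | θ: 0.1096 -0.8219 -0.5629 -0.0053 0.0723 | qdot: 0.2444 0.4570 -0.7188 1.3156 0.5508 | tip: 0.5273 0.6166 1.2799
any joint saturated: yes


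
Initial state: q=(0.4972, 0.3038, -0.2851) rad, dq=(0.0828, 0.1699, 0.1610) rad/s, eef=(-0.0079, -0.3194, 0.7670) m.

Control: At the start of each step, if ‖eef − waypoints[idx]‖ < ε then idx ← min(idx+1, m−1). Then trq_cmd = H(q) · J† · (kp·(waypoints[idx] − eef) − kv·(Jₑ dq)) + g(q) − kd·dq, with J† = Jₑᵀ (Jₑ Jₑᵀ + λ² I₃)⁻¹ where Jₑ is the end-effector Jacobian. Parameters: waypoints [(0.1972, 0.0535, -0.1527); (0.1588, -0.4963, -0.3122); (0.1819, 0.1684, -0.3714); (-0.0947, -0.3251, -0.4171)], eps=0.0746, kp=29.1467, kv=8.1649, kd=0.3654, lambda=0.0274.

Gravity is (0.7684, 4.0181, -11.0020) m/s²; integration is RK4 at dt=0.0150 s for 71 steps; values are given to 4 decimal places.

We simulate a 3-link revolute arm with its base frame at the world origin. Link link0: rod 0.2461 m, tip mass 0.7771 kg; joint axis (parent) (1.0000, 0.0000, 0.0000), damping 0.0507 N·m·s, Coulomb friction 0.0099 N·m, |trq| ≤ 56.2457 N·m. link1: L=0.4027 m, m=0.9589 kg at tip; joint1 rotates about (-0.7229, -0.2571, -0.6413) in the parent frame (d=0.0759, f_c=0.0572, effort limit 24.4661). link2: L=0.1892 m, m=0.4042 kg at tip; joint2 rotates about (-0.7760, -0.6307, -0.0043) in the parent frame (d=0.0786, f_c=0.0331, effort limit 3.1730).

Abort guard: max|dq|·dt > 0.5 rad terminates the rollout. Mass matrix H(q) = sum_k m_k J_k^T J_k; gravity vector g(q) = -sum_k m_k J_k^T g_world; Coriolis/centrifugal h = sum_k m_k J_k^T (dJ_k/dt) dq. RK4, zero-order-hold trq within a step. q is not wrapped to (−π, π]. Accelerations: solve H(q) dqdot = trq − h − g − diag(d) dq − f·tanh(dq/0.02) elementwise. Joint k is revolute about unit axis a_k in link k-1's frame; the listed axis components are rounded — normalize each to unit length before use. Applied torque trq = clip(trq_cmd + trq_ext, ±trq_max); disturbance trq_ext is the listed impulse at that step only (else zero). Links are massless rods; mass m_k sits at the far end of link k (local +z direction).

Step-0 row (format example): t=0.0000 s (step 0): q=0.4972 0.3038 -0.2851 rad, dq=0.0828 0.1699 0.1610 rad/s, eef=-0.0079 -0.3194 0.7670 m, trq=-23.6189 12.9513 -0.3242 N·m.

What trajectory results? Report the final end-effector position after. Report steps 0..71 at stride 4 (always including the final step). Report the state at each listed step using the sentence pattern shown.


t=0.0600 s (step 4): q=0.5261 0.5267 -0.5398 rad, dq=-0.2176 3.8768 -4.4664 rad/s, eef=-0.0063 -0.2878 0.7621 m, trq=-11.5906 4.7788 0.7111 N·m.
t=0.1200 s (step 8): q=0.4695 0.7262 -0.8002 rad, dq=-1.6087 2.7440 -4.2496 rad/s, eef=-0.0030 -0.2013 0.7635 m, trq=-4.0351 1.0435 0.1866 N·m.
t=0.1800 s (step 12): q=0.3348 0.8427 -1.0484 rad, dq=-2.8593 1.0624 -3.9827 rad/s, eef=0.0002 -0.0881 0.7558 m, trq=1.4389 -1.6819 -0.1237 N·m.
t=0.2400 s (step 16): q=0.1345 0.8531 -1.2726 rad, dq=-3.6991 -0.5835 -3.4719 rad/s, eef=0.0032 0.0344 0.7319 m, trq=7.1723 -3.8951 -0.3504 N·m.
t=0.3000 s (step 20): q=-0.0904 0.7969 -1.4638 rad, dq=-3.6655 -1.0909 -2.9414 rad/s, eef=0.0085 0.1499 0.6899 m, trq=11.8293 -5.3225 -0.4313 N·m.
t=0.3600 s (step 24): q=-0.2958 0.7358 -1.6306 rad, dq=-3.1722 -0.9471 -2.6689 rad/s, eef=0.0145 0.2454 0.6335 m, trq=14.0537 -6.0563 -0.3346 N·m.
t=0.4200 s (step 28): q=-0.4711 0.6812 -1.7865 rad, dq=-2.6842 -0.9048 -2.5482 rad/s, eef=0.0201 0.3160 0.5703 m, trq=15.0832 -6.3414 -0.1659 N·m.
t=0.4800 s (step 32): q=-0.6186 0.6250 -1.9368 rad, dq=-2.2424 -0.9896 -2.4734 rad/s, eef=0.0251 0.3632 0.5074 m, trq=15.6291 -6.4312 0.0152 N·m.
t=0.5400 s (step 36): q=-0.7406 0.5610 -2.0830 rad, dq=-1.8290 -1.1654 -2.4115 rad/s, eef=0.0299 0.3910 0.4496 m, trq=15.9962 -6.4650 0.1921 N·m.
t=0.6000 s (step 40): q=-0.8383 0.4836 -2.2258 rad, dq=-1.4307 -1.4334 -2.3527 rad/s, eef=0.0344 0.4033 0.4000 m, trq=16.3592 -6.5200 0.3594 N·m.
t=0.6600 s (step 44): q=-0.9123 0.3867 -2.3649 rad, dq=-1.0401 -1.8256 -2.2923 rad/s, eef=0.0389 0.4037 0.3605 m, trq=16.8354 -6.6468 0.5125 N·m.
t=0.7200 s (step 48): q=-0.9632 0.2609 -2.5003 rad, dq=-0.6564 -2.4091 -2.2228 rad/s, eef=0.0437 0.3948 0.3324 m, trq=17.4640 -6.8734 0.6429 N·m.
t=0.7800 s (step 52): q=-0.9913 0.0917 -2.6309 rad, dq=-0.2860 -3.2883 -2.1283 rad/s, eef=0.0500 0.3776 0.3165 m, trq=18.0471 -7.1756 0.7322 N·m.
t=0.8400 s (step 56): q=-0.9979 -0.1420 -2.7545 rad, dq=0.0691 -4.5680 -1.9798 rad/s, eef=0.0602 0.3515 0.3131 m, trq=17.7143 -7.3751 0.7454 N·m.
t=0.9000 s (step 60): q=-0.9829 -0.4647 -2.8667 rad, dq=0.4484 -6.2213 -1.7385 rad/s, eef=0.0786 0.3128 0.3194 m, trq=14.5061 -6.9729 0.6252 N·m.
t=0.9600 s (step 64): q=-0.9417 -0.8907 -2.9606 rad, dq=0.9792 -7.9466 -1.3574 rad/s, eef=0.1102 0.2565 0.3254 m, trq=7.0617 -5.2158 0.3118 N·m.
t=1.0200 s (step 68): q=-0.8577 -1.4095 -3.0261 rad, dq=1.9408 -9.2469 -0.7762 rad/s, eef=0.1547 0.1843 0.3116 m, trq=-1.1335 -1.8789 -0.1745 N·m.
t=1.0650 s (step 71): q=-0.7427 -1.8385 -3.0478 rad, dq=3.3138 -9.7883 -0.1428 rad/s, eef=0.1886 0.1309 0.2783 m.
final eef position (m): 0.1886 0.1309 0.2783


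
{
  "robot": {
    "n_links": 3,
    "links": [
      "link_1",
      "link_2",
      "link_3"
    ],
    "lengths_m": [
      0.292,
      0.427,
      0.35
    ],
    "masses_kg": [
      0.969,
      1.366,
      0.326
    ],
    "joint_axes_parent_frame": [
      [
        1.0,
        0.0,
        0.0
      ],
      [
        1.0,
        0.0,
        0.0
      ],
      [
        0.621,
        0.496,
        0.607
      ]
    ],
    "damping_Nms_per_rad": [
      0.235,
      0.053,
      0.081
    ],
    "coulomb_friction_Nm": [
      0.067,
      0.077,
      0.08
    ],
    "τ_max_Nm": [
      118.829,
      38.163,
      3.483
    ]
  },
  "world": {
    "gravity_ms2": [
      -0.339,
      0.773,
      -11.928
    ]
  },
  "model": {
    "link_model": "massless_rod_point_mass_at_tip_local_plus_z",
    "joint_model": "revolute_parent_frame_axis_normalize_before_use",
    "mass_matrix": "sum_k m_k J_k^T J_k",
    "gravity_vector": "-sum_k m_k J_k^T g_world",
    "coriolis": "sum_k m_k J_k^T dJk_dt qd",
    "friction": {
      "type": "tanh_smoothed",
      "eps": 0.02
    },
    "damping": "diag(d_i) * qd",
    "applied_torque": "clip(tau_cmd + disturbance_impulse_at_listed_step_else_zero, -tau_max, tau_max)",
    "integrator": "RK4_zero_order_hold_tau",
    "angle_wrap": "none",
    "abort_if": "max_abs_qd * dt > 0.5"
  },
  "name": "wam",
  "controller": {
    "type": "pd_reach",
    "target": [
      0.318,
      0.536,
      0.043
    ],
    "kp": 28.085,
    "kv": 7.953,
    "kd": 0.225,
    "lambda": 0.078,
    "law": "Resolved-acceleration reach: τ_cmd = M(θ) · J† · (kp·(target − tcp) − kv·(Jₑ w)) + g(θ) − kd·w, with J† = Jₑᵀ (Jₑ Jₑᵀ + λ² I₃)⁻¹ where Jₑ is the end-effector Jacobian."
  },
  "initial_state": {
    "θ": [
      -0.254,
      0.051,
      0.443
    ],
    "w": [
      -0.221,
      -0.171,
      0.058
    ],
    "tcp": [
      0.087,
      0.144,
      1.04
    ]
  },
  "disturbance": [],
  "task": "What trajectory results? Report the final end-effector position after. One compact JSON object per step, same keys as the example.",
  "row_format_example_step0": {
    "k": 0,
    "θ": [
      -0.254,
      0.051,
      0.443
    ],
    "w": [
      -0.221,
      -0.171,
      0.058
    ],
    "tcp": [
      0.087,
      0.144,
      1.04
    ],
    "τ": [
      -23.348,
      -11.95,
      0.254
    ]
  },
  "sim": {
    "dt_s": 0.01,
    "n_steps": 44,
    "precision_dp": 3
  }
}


{"k":1,"\u03b8":[-0.259,0.052,0.446],"w":[-0.834,0.405,0.58],"tcp":[0.088,0.148,1.039],"\u03c4":[-21.61,-11.161,0.125]}
{"k":2,"\u03b8":[-0.27,0.059,0.454],"w":[-1.38,0.902,1.012],"tcp":[0.09,0.154,1.037],"\u03c4":[-20.073,-10.421,0.033]}
{"k":3,"\u03b8":[-0.287,0.07,0.466],"w":[-1.882,1.351,1.365],"tcp":[0.092,0.16,1.034],"\u03c4":[-18.665,-9.717,-0.028]}
{"k":4,"\u03b8":[-0.308,0.086,0.481],"w":[-2.35,1.768,1.649],"tcp":[0.095,0.168,1.031],"\u03c4":[-17.301,-9.021,-0.066]}
{"k":5,"\u03b8":[-0.334,0.105,0.499],"w":[-2.79,2.159,1.876],"tcp":[0.099,0.177,1.027],"\u03c4":[-15.899,-8.304,-0.086]}
{"k":6,"\u03b8":[-0.364,0.129,0.518],"w":[-3.202,2.524,2.053],"tcp":[0.103,0.187,1.022],"\u03c4":[-14.39,-7.539,-0.094]}
{"k":7,"\u03b8":[-0.397,0.156,0.54],"w":[-3.584,2.856,2.188],"tcp":[0.108,0.198,1.016],"\u03c4":[-12.723,-6.708,-0.093]}
{"k":8,"\u03b8":[-0.435,0.186,0.562],"w":[-3.93,3.148,2.286],"tcp":[0.113,0.21,1.009],"\u03c4":[-10.877,-5.799,-0.087]}
{"k":9,"\u03b8":[-0.476,0.218,0.585],"w":[-4.235,3.391,2.353],"tcp":[0.118,0.223,1.001],"\u03c4":[-8.86,-4.816,-0.077]}
{"k":10,"\u03b8":[-0.519,0.253,0.609],"w":[-4.494,3.578,2.393],"tcp":[0.123,0.237,0.992],"\u03c4":[-6.707,-3.772,-0.066]}
{"k":11,"\u03b8":[-0.565,0.29,0.633],"w":[-4.706,3.707,2.41],"tcp":[0.128,0.252,0.982],"\u03c4":[-4.468,-2.688,-0.056]}
{"k":12,"\u03b8":[-0.613,0.327,0.657],"w":[-4.869,3.778,2.408],"tcp":[0.134,0.268,0.971],"\u03c4":[-2.203,-1.588,-0.048]}
{"k":13,"\u03b8":[-0.663,0.365,0.681],"w":[-4.987,3.795,2.391],"tcp":[0.139,0.285,0.959],"\u03c4":[0.033,-0.496,-0.042]}
{"k":14,"\u03b8":[-0.713,0.403,0.705],"w":[-5.064,3.763,2.361],"tcp":[0.144,0.302,0.946],"\u03c4":[2.195,0.567,-0.038]}
{"k":15,"\u03b8":[-0.764,0.44,0.728],"w":[-5.103,3.692,2.32],"tcp":[0.149,0.319,0.932],"\u03c4":[4.249,1.587,-0.037]}
{"k":16,"\u03b8":[-0.815,0.476,0.751],"w":[-5.112,3.589,2.271],"tcp":[0.154,0.337,0.917],"\u03c4":[6.174,2.553,-0.037]}
{"k":17,"\u03b8":[-0.866,0.512,0.774],"w":[-5.094,3.462,2.215],"tcp":[0.159,0.356,0.901],"\u03c4":[7.958,3.46,-0.04]}
{"k":18,"\u03b8":[-0.917,0.545,0.796],"w":[-5.055,3.318,2.154],"tcp":[0.164,0.374,0.885],"\u03c4":[9.597,4.306,-0.044]}
{"k":19,"\u03b8":[-0.967,0.578,0.817],"w":[-4.998,3.162,2.088],"tcp":[0.168,0.393,0.868],"\u03c4":[11.092,5.09,-0.05]}
{"k":20,"\u03b8":[-1.016,0.609,0.837],"w":[-4.927,3.0,2.02],"tcp":[0.173,0.411,0.85],"\u03c4":[12.451,5.814,-0.056]}
{"k":21,"\u03b8":[-1.065,0.638,0.857],"w":[-4.845,2.834,1.949],"tcp":[0.177,0.429,0.832],"\u03c4":[13.678,6.482,-0.063]}
{"k":22,"\u03b8":[-1.113,0.665,0.876],"w":[-4.755,2.669,1.877],"tcp":[0.181,0.448,0.814],"\u03c4":[14.784,7.096,-0.07]}
{"k":23,"\u03b8":[-1.16,0.691,0.895],"w":[-4.658,2.506,1.805],"tcp":[0.185,0.466,0.795],"\u03c4":[15.776,7.66,-0.077]}
{"k":24,"\u03b8":[-1.206,0.715,0.912],"w":[-4.556,2.348,1.733],"tcp":[0.189,0.483,0.775],"\u03c4":[16.663,8.178,-0.084]}
{"k":25,"\u03b8":[-1.251,0.738,0.929],"w":[-4.45,2.195,1.662],"tcp":[0.192,0.5,0.756],"\u03c4":[17.455,8.652,-0.091]}
{"k":26,"\u03b8":[-1.295,0.759,0.946],"w":[-4.342,2.049,1.592],"tcp":[0.195,0.517,0.736],"\u03c4":[18.158,9.086,-0.098]}
{"k":27,"\u03b8":[-1.338,0.779,0.961],"w":[-4.233,1.91,1.524],"tcp":[0.199,0.533,0.717],"\u03c4":[18.78,9.483,-0.104]}
{"k":28,"\u03b8":[-1.38,0.798,0.976],"w":[-4.122,1.779,1.458],"tcp":[0.202,0.549,0.697],"\u03c4":[19.328,9.845,-0.11]}
{"k":29,"\u03b8":[-1.421,0.815,0.99],"w":[-4.012,1.656,1.395],"tcp":[0.205,0.564,0.677],"\u03c4":[19.809,10.174,-0.116]}
{"k":30,"\u03b8":[-1.46,0.831,1.004],"w":[-3.902,1.541,1.334],"tcp":[0.208,0.579,0.657],"\u03c4":[20.227,10.473,-0.122]}
{"k":31,"\u03b8":[-1.499,0.846,1.017],"w":[-3.794,1.435,1.277],"tcp":[0.21,0.593,0.637],"\u03c4":[20.588,10.744,-0.128]}
{"k":32,"\u03b8":[-1.536,0.86,1.029],"w":[-3.686,1.337,1.222],"tcp":[0.213,0.606,0.617],"\u03c4":[20.897,10.989,-0.133]}
{"k":33,"\u03b8":[-1.572,0.872,1.041],"w":[-3.581,1.247,1.171],"tcp":[0.215,0.618,0.597],"\u03c4":[21.158,11.208,-0.138]}
{"k":34,"\u03b8":[-1.608,0.885,1.053],"w":[-3.477,1.165,1.123],"tcp":[0.217,0.63,0.578],"\u03c4":[21.376,11.404,-0.143]}
{"k":35,"\u03b8":[-1.642,0.896,1.064],"w":[-3.376,1.091,1.078],"tcp":[0.22,0.642,0.558],"\u03c4":[21.552,11.579,-0.148]}
{"k":36,"\u03b8":[-1.675,0.906,1.074],"w":[-3.277,1.024,1.036],"tcp":[0.222,0.652,0.539],"\u03c4":[21.692,11.732,-0.153]}
{"k":37,"\u03b8":[-1.708,0.916,1.085],"w":[-3.181,0.964,0.997],"tcp":[0.224,0.663,0.52],"\u03c4":[21.798,11.867,-0.158]}
{"k":38,"\u03b8":[-1.739,0.926,1.094],"w":[-3.088,0.911,0.961],"tcp":[0.226,0.672,0.502],"\u03c4":[21.873,11.983,-0.163]}
{"k":39,"\u03b8":[-1.769,0.935,1.104],"w":[-2.997,0.864,0.928],"tcp":[0.228,0.681,0.483],"\u03c4":[21.919,12.082,-0.168]}
{"k":40,"\u03b8":[-1.799,0.943,1.113],"w":[-2.91,0.823,0.898],"tcp":[0.229,0.689,0.465],"\u03c4":[21.938,12.165,-0.173]}
{"k":41,"\u03b8":[-1.828,0.951,1.122],"w":[-2.825,0.788,0.87],"tcp":[0.231,0.696,0.448],"\u03c4":[21.934,12.234,-0.178]}
{"k":42,"\u03b8":[-1.855,0.959,1.13],"w":[-2.743,0.758,0.844],"tcp":[0.233,0.703,0.43],"\u03c4":[21.908,12.288,-0.183]}
{"k":43,"\u03b8":[-1.882,0.966,1.139],"w":[-2.664,0.733,0.821],"tcp":[0.234,0.709,0.413],"\u03c4":[21.862,12.329,-0.189]}
{"k":44,"\u03b8":[-1.909,0.974,1.147],"w":[-2.587,0.713,0.8],"tcp":[0.236,0.715,0.397]}
{"summary": "final tcp position (m): 0.236 0.715 0.397"}


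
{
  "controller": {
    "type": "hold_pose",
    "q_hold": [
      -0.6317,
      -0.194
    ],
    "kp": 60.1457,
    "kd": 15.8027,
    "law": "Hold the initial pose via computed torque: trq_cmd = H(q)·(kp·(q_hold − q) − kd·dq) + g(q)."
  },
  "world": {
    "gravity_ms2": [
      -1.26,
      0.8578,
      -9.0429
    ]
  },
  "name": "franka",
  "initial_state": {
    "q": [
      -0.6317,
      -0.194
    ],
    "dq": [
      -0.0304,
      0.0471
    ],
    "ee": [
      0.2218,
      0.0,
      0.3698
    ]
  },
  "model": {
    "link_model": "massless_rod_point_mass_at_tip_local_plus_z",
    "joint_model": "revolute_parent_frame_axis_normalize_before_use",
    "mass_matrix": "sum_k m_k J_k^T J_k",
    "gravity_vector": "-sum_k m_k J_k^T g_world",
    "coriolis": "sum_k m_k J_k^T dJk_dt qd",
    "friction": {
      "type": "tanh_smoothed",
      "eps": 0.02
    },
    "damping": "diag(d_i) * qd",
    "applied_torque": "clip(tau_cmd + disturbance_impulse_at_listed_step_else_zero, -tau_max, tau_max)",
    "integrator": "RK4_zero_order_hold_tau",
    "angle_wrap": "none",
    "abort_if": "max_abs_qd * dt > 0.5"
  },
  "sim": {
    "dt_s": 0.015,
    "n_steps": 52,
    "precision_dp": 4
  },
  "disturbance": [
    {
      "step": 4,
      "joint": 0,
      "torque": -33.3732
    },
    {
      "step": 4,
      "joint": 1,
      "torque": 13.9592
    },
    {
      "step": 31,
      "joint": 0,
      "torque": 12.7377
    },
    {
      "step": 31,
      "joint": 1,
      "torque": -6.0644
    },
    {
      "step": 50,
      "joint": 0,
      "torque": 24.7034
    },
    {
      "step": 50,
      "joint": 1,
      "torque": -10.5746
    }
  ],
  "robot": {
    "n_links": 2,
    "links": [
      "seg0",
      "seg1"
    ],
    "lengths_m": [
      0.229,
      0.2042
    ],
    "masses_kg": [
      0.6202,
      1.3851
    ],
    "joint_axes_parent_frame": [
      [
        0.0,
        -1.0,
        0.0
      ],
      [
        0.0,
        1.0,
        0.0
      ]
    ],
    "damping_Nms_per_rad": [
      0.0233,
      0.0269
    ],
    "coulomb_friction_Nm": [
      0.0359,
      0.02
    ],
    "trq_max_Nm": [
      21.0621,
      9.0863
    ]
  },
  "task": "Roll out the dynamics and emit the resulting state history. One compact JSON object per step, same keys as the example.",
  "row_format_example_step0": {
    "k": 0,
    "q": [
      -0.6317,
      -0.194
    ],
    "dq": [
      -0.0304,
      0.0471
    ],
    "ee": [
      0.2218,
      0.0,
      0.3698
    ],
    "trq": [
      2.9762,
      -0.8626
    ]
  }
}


{"k":1,"q":[-0.6321,-0.1935],"dq":[-0.0264,0.0244],"ee":[0.222,0.0,0.3696],"trq":[2.9298,-0.8416]}
{"k":2,"q":[-0.6325,-0.1932],"dq":[-0.0199,0.0142],"ee":[0.2222,0.0,0.3695],"trq":[2.8915,-0.8249]}
{"k":3,"q":[-0.6327,-0.193],"dq":[-0.0134,0.0099],"ee":[0.2223,0.0,0.3694],"trq":[2.8608,-0.8119]}
{"k":4,"q":[-0.6329,-0.1929],"dq":[-0.0084,0.0066],"ee":[0.2224,0.0,0.3694],"trq":[-21.0621,9.0863]}
{"k":5,"q":[-0.6428,-0.1941],"dq":[-1.2984,-0.1358],"ee":[0.2259,0.0,0.3673],"trq":[8.6977,-3.2342]}
{"k":6,"q":[-0.6594,-0.1948],"dq":[-0.9319,0.0118],"ee":[0.2318,0.0,0.3635],"trq":[7.6856,-2.824]}
{"k":7,"q":[-0.6715,-0.1944],"dq":[-0.6732,0.0384],"ee":[0.2362,0.0,0.3607],"trq":[6.8374,-2.4719]}
{"k":8,"q":[-0.68,-0.1938],"dq":[-0.4725,0.0396],"ee":[0.2394,0.0,0.3586],"trq":[6.1274,-2.1753]}
{"k":9,"q":[-0.6859,-0.1933],"dq":[-0.3145,0.0325],"ee":[0.2416,0.0,0.3571],"trq":[5.5335,-1.9266]}
{"k":10,"q":[-0.6897,-0.1928],"dq":[-0.1895,0.0242],"ee":[0.2431,0.0,0.3562],"trq":[5.0374,-1.7186]}
{"k":11,"q":[-0.6918,-0.1925],"dq":[-0.0901,0.0186],"ee":[0.2439,0.0,0.3556],"trq":[4.6234,-1.5452]}
{"k":12,"q":[-0.6926,-0.1923],"dq":[-0.0128,0.0132],"ee":[0.2442,0.0,0.3554],"trq":[4.279,-1.401]}
{"k":13,"q":[-0.6924,-0.1922],"dq":[0.0354,-0.013],"ee":[0.2441,0.0,0.3555],"trq":[4.0038,-1.2831]}
{"k":14,"q":[-0.6915,-0.1924],"dq":[0.0779,-0.0166],"ee":[0.2438,0.0,0.3557],"trq":[3.7802,-1.1889]}
{"k":15,"q":[-0.6901,-0.1927],"dq":[0.1102,-0.0175],"ee":[0.2432,0.0,0.3561],"trq":[3.5947,-1.1108]}
{"k":16,"q":[-0.6883,-0.193],"dq":[0.1337,-0.0178],"ee":[0.2425,0.0,0.3565],"trq":[3.441,-1.0462]}
{"k":17,"q":[-0.6862,-0.1932],"dq":[0.15,-0.0178],"ee":[0.2417,0.0,0.3571],"trq":[3.3138,-0.9926]}
{"k":18,"q":[-0.6838,-0.1935],"dq":[0.1605,-0.0178],"ee":[0.2408,0.0,0.3577],"trq":[3.2087,-0.9484]}
{"k":19,"q":[-0.6814,-0.1938],"dq":[0.1663,-0.0176],"ee":[0.2399,0.0,0.3583],"trq":[3.1222,-0.912]}
{"k":20,"q":[-0.6789,-0.194],"dq":[0.1684,-0.0175],"ee":[0.239,0.0,0.3589],"trq":[3.0511,-0.882]}
{"k":21,"q":[-0.6764,-0.1943],"dq":[0.1678,-0.0173],"ee":[0.238,0.0,0.3595],"trq":[2.9929,-0.8574]}
{"k":22,"q":[-0.6739,-0.1945],"dq":[0.1649,-0.0171],"ee":[0.2371,0.0,0.3601],"trq":[2.9454,-0.8373]}
{"k":23,"q":[-0.6714,-0.1948],"dq":[0.1604,-0.0169],"ee":[0.2361,0.0,0.3607],"trq":[2.9067,-0.8209]}
{"k":24,"q":[-0.6691,-0.195],"dq":[0.1546,-0.0167],"ee":[0.2352,0.0,0.3613],"trq":[2.8754,-0.8076]}
{"k":25,"q":[-0.6668,-0.1953],"dq":[0.1481,-0.0165],"ee":[0.2344,0.0,0.3619],"trq":[2.8502,-0.7969]}
{"k":26,"q":[-0.6646,-0.1955],"dq":[0.1409,-0.0163],"ee":[0.2336,0.0,0.3624],"trq":[2.8301,-0.7882]}
{"k":27,"q":[-0.6626,-0.1958],"dq":[0.1334,-0.0161],"ee":[0.2328,0.0,0.3629],"trq":[2.814,-0.7813]}
{"k":28,"q":[-0.6606,-0.196],"dq":[0.1258,-0.0159],"ee":[0.232,0.0,0.3634],"trq":[2.8015,-0.7758]}
{"k":29,"q":[-0.6588,-0.1963],"dq":[0.1181,-0.0157],"ee":[0.2313,0.0,0.3638],"trq":[2.7917,-0.7715]}
{"k":30,"q":[-0.6571,-0.1965],"dq":[0.1105,-0.0155],"ee":[0.2306,0.0,0.3642],"trq":[2.7842,-0.7681]}
{"k":31,"q":[-0.6555,-0.1967],"dq":[0.1031,-0.0153],"ee":[0.23,0.0,0.3646],"trq":[15.5163,-6.8299]}
{"k":32,"q":[-0.6538,-0.2084],"dq":[0.1243,-1.5261],"ee":[0.2273,0.0,0.366],"trq":[-0.3627,0.7393]}
{"k":33,"q":[-0.6518,-0.2278],"dq":[0.146,-1.0789],"ee":[0.2229,0.0,0.3682],"trq":[0.1615,0.508]}
{"k":34,"q":[-0.6495,-0.2414],"dq":[0.1501,-0.7432],"ee":[0.2195,0.0,0.3698],"trq":[0.6018,0.3121]}
{"k":35,"q":[-0.6473,-0.2506],"dq":[0.1441,-0.4905],"ee":[0.217,0.0,0.371],"trq":[0.9712,0.1463]}
{"k":36,"q":[-0.6452,-0.2565],"dq":[0.1326,-0.2998],"ee":[0.2151,0.0,0.3719],"trq":[1.281,0.0059]}
{"k":37,"q":[-0.6433,-0.2599],"dq":[0.1188,-0.1561],"ee":[0.2137,0.0,0.3726],"trq":[1.5405,-0.113]}
{"k":38,"q":[-0.6416,-0.2614],"dq":[0.1043,-0.0481],"ee":[0.2128,0.0,0.3731],"trq":[1.7577,-0.2136]}
{"k":39,"q":[-0.6402,-0.2616],"dq":[0.0803,0.0086],"ee":[0.2123,0.0,0.3734],"trq":[1.9393,-0.2959]}
{"k":40,"q":[-0.6392,-0.2614],"dq":[0.045,0.0145],"ee":[0.2119,0.0,0.3736],"trq":[2.0908,-0.3604]}
{"k":41,"q":[-0.6388,-0.2612],"dq":[0.0171,0.0181],"ee":[0.2118,0.0,0.3737],"trq":[2.2164,-0.4137]}
{"k":42,"q":[-0.6387,-0.2608],"dq":[0.0004,0.0305],"ee":[0.2118,0.0,0.3737],"trq":[2.3163,-0.4576]}
{"k":43,"q":[-0.6387,-0.2602],"dq":[-0.0073,0.0497],"ee":[0.212,0.0,0.3736],"trq":[2.3947,-0.4938]}
{"k":44,"q":[-0.6389,-0.2594],"dq":[-0.0105,0.0689],"ee":[0.2122,0.0,0.3735],"trq":[2.4577,-0.5241]}
{"k":45,"q":[-0.639,-0.2582],"dq":[-0.0119,0.0847],"ee":[0.2125,0.0,0.3734],"trq":[2.5092,-0.5496]}
{"k":46,"q":[-0.6392,-0.2569],"dq":[-0.0125,0.0964],"ee":[0.2128,0.0,0.3732],"trq":[2.5516,-0.5713]}
{"k":47,"q":[-0.6394,-0.2554],"dq":[-0.0127,0.1041],"ee":[0.2132,0.0,0.3731],"trq":[2.5865,-0.5897]}
{"k":48,"q":[-0.6396,-0.2538],"dq":[-0.0127,0.1087],"ee":[0.2135,0.0,0.3729],"trq":[2.6152,-0.6052]}
{"k":49,"q":[-0.6398,-0.2521],"dq":[-0.0126,0.1105],"ee":[0.2139,0.0,0.3728],"trq":[2.6388,-0.6184]}
{"k":50,"q":[-0.64,-0.2505],"dq":[-0.0125,0.1102],"ee":[0.2143,0.0,0.3726],"trq":[21.0621,-9.0863]}
{"k":51,"q":[-0.6377,-0.2601],"dq":[0.3248,-1.3738],"ee":[0.2116,0.0,0.3738],"trq":[-1.8471,1.4462]}
{"k":52,"q":[-0.6331,-0.2772],"dq":[0.2827,-0.9208],"ee":[0.2066,0.0,0.376]}


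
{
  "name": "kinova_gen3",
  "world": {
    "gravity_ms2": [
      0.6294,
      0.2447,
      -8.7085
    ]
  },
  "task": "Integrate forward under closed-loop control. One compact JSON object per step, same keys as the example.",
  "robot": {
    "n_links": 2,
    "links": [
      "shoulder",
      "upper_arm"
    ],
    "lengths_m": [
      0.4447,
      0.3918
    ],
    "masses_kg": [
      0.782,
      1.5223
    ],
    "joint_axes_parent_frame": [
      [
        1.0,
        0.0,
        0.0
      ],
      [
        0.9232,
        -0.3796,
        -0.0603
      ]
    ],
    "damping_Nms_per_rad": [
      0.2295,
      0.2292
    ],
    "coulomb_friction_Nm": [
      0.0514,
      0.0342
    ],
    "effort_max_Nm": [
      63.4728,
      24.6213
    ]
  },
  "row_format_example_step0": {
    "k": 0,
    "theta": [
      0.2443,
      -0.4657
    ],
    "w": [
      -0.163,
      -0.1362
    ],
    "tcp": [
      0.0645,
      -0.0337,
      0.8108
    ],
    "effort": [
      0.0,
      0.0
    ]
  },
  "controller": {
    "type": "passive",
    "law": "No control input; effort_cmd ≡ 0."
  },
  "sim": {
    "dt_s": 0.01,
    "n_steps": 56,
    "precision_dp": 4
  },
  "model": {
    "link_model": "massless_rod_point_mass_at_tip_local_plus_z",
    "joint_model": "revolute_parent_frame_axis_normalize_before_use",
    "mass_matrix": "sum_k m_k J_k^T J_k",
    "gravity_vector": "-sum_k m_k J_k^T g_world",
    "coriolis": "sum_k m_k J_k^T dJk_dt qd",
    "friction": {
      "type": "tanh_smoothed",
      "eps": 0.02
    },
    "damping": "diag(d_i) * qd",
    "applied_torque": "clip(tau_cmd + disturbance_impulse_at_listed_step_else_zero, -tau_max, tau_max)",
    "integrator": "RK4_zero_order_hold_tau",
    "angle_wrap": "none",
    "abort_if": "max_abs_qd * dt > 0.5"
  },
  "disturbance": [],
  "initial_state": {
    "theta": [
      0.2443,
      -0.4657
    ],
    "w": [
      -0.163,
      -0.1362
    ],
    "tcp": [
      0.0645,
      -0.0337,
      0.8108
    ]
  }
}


{"k":1,"theta":[0.2432,-0.4684],"w":[-0.0583,-0.3926],"tcp":[0.0648,-0.0319,0.8106],"effort":[0.0,0.0]}
{"k":2,"theta":[0.2431,-0.4735],"w":[0.041,-0.6373],"tcp":[0.0654,-0.03,0.8102],"effort":[0.0,0.0]}
{"k":3,"theta":[0.244,-0.4811],"w":[0.1348,-0.8701],"tcp":[0.0663,-0.028,0.8094],"effort":[0.0,0.0]}
{"k":4,"theta":[0.2458,-0.4909],"w":[0.2253,-1.0954],"tcp":[0.0675,-0.0259,0.8084],"effort":[0.0,0.0]}
{"k":5,"theta":[0.2485,-0.5029],"w":[0.3128,-1.3141],"tcp":[0.069,-0.0238,0.8071],"effort":[0.0,0.0]}
{"k":6,"theta":[0.252,-0.5172],"w":[0.3975,-1.5268],"tcp":[0.0707,-0.0216,0.8055],"effort":[0.0,0.0]}
{"k":7,"theta":[0.2564,-0.5335],"w":[0.4798,-1.7341],"tcp":[0.0726,-0.0193,0.8036],"effort":[0.0,0.0]}
{"k":8,"theta":[0.2616,-0.5518],"w":[0.5597,-1.9364],"tcp":[0.0747,-0.0169,0.8015],"effort":[0.0,0.0]}
{"k":9,"theta":[0.2676,-0.5722],"w":[0.6375,-2.1342],"tcp":[0.0771,-0.0145,0.7989],"effort":[0.0,0.0]}
{"k":10,"theta":[0.2744,-0.5945],"w":[0.7132,-2.3276],"tcp":[0.0796,-0.012,0.796],"effort":[0.0,0.0]}
{"k":11,"theta":[0.2819,-0.6187],"w":[0.7868,-2.5169],"tcp":[0.0822,-0.0095,0.7928],"effort":[0.0,0.0]}
{"k":12,"theta":[0.2901,-0.6448],"w":[0.8584,-2.7021],"tcp":[0.085,-0.0068,0.7891],"effort":[0.0,0.0]}
{"k":13,"theta":[0.299,-0.6727],"w":[0.9279,-2.8833],"tcp":[0.0879,-0.0041,0.7851],"effort":[0.0,0.0]}
{"k":14,"theta":[0.3087,-0.7025],"w":[0.9953,-3.0603],"tcp":[0.0909,-0.0014,0.7806],"effort":[0.0,0.0]}
{"k":15,"theta":[0.3189,-0.7339],"w":[1.0605,-3.2331],"tcp":[0.094,0.0015,0.7756],"effort":[0.0,0.0]}
{"k":16,"theta":[0.3299,-0.7671],"w":[1.1233,-3.4015],"tcp":[0.0971,0.0043,0.7701],"effort":[0.0,0.0]}
{"k":17,"theta":[0.3414,-0.8019],"w":[1.1837,-3.5654],"tcp":[0.1002,0.0073,0.7641],"effort":[0.0,0.0]}
{"k":18,"theta":[0.3535,-0.8384],"w":[1.2415,-3.7245],"tcp":[0.1034,0.0103,0.7576],"effort":[0.0,0.0]}
{"k":19,"theta":[0.3662,-0.8764],"w":[1.2965,-3.8788],"tcp":[0.1064,0.0133,0.7505],"effort":[0.0,0.0]}
{"k":20,"theta":[0.3794,-0.916],"w":[1.3485,-4.028],"tcp":[0.1094,0.0164,0.7428],"effort":[0.0,0.0]}
{"k":21,"theta":[0.3932,-0.957],"w":[1.3975,-4.1721],"tcp":[0.1123,0.0196,0.7345],"effort":[0.0,0.0]}
{"k":22,"theta":[0.4074,-0.9994],"w":[1.4432,-4.311],"tcp":[0.1151,0.0227,0.7256],"effort":[0.0,0.0]}
{"k":23,"theta":[0.422,-1.0432],"w":[1.4855,-4.4447],"tcp":[0.1177,0.0259,0.7161],"effort":[0.0,0.0]}
{"k":24,"theta":[0.4371,-1.0883],"w":[1.5242,-4.5732],"tcp":[0.1201,0.0291,0.706],"effort":[0.0,0.0]}
{"k":25,"theta":[0.4525,-1.1346],"w":[1.5592,-4.6966],"tcp":[0.1222,0.0323,0.6952],"effort":[0.0,0.0]}
{"k":26,"theta":[0.4683,-1.1822],"w":[1.5903,-4.815],"tcp":[0.1241,0.0356,0.6837],"effort":[0.0,0.0]}
{"k":27,"theta":[0.4843,-1.2309],"w":[1.6173,-4.9286],"tcp":[0.1257,0.0388,0.6716],"effort":[0.0,0.0]}
{"k":28,"theta":[0.5006,-1.2807],"w":[1.64,-5.0376],"tcp":[0.1269,0.042,0.6588],"effort":[0.0,0.0]}
{"k":29,"theta":[0.5171,-1.3316],"w":[1.6582,-5.1423],"tcp":[0.1278,0.0452,0.6453],"effort":[0.0,0.0]}
{"k":30,"theta":[0.5337,-1.3836],"w":[1.6716,-5.2431],"tcp":[0.1284,0.0483,0.6311],"effort":[0.0,0.0]}
{"k":31,"theta":[0.5505,-1.4365],"w":[1.6801,-5.3401],"tcp":[0.1285,0.0514,0.6163],"effort":[0.0,0.0]}
{"k":32,"theta":[0.5673,-1.4904],"w":[1.6832,-5.4339],"tcp":[0.1282,0.0544,0.6009],"effort":[0.0,0.0]}
{"k":33,"theta":[0.5841,-1.5452],"w":[1.6806,-5.5247],"tcp":[0.1274,0.0574,0.5847],"effort":[0.0,0.0]}
{"k":34,"theta":[0.6009,-1.6008],"w":[1.6719,-5.6131],"tcp":[0.1262,0.0602,0.5679],"effort":[0.0,0.0]}
{"k":35,"theta":[0.6176,-1.6574],"w":[1.6566,-5.6994],"tcp":[0.1245,0.063,0.5505],"effort":[0.0,0.0]}
{"k":36,"theta":[0.634,-1.7148],"w":[1.6341,-5.7841],"tcp":[0.1222,0.0656,0.5324],"effort":[0.0,0.0]}
{"k":37,"theta":[0.6502,-1.7731],"w":[1.6038,-5.8676],"tcp":[0.1195,0.068,0.5137],"effort":[0.0,0.0]}
{"k":38,"theta":[0.6661,-1.8322],"w":[1.5648,-5.9504],"tcp":[0.1162,0.0703,0.4943],"effort":[0.0,0.0]}
{"k":39,"theta":[0.6815,-1.8921],"w":[1.5163,-6.0331],"tcp":[0.1124,0.0723,0.4744],"effort":[0.0,0.0]}
{"k":40,"theta":[0.6964,-1.9528],"w":[1.4573,-6.1161],"tcp":[0.1081,0.0741,0.4538],"effort":[0.0,0.0]}
{"k":41,"theta":[0.7106,-2.0144],"w":[1.3866,-6.2001],"tcp":[0.1032,0.0756,0.4326],"effort":[0.0,0.0]}
{"k":42,"theta":[0.724,-2.0768],"w":[1.303,-6.2854],"tcp":[0.0977,0.0768,0.4108],"effort":[0.0,0.0]}
{"k":43,"theta":[0.7366,-2.1401],"w":[1.205,-6.3728],"tcp":[0.0917,0.0776,0.3885],"effort":[0.0,0.0]}
{"k":44,"theta":[0.7481,-2.2043],"w":[1.0912,-6.4628],"tcp":[0.0851,0.0779,0.3656],"effort":[0.0,0.0]}
{"k":45,"theta":[0.7584,-2.2694],"w":[0.9599,-6.5559],"tcp":[0.078,0.0776,0.3422],"effort":[0.0,0.0]}
{"k":46,"theta":[0.7672,-2.3354],"w":[0.8098,-6.6527],"tcp":[0.0704,0.0767,0.3183],"effort":[0.0,0.0]}
{"k":47,"theta":[0.7745,-2.4025],"w":[0.6397,-6.7537],"tcp":[0.0623,0.0751,0.294],"effort":[0.0,0.0]}
{"k":48,"theta":[0.78,-2.4705],"w":[0.4489,-6.8592],"tcp":[0.0536,0.0725,0.2692],"effort":[0.0,0.0]}
{"k":49,"theta":[0.7834,-2.5397],"w":[0.238,-6.9692],"tcp":[0.0444,0.0689,0.2442],"effort":[0.0,0.0]}
{"k":50,"theta":[0.7847,-2.6099],"w":[0.0095,-7.0834],"tcp":[0.0348,0.0641,0.2189],"effort":[0.0,0.0]}
{"k":51,"theta":[0.7836,-2.6814],"w":[-0.228,-7.2008],"tcp":[0.0247,0.0578,0.1937],"effort":[0.0,0.0]}
{"k":52,"theta":[0.7801,-2.754],"w":[-0.4683,-7.3195],"tcp":[0.0142,0.0499,0.1685],"effort":[0.0,0.0]}
{"k":53,"theta":[0.7742,-2.8277],"w":[-0.6981,-7.436],"tcp":[0.0034,0.04,0.1438],"effort":[0.0,0.0]}
{"k":54,"theta":[0.7662,-2.9027],"w":[-0.8982,-7.546],"tcp":[-0.0078,0.0281,0.1198],"effort":[0.0,0.0]}
{"k":55,"theta":[0.7564,-2.9786],"w":[-1.0447,-7.6433],"tcp":[-0.0192,0.0138,0.0968],"effort":[0.0,0.0]}
{"k":56,"theta":[0.7456,-3.0555],"w":[-1.1123,-7.7214],"tcp":[-0.0307,-0.0028,0.0753]}
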